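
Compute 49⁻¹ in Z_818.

601

Apply the Euclidean algorithm and back-substitute:
818 = 16*49 + 34
49 = 1*34 + 15
34 = 2*15 + 4
15 = 3*4 + 3
4 = 1*3 + 1
3 = 3*1 + 0
gcd(49, 818) = 1, so the inverse exists.
Bézout: 1 = 13*818 − 217*49.
So 49⁻¹ ≡ −217 ≡ 601 (mod 818).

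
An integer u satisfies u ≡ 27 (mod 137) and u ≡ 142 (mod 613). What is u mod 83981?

44278

137⁻¹ mod 613: 137*264 ≡ 1 (mod 613), so 137⁻¹ ≡ 264.
u = 27 + 137*((142 − 27)*264 mod 613) = 27 + 137*323 = 44278.
Check: 44278 mod 137 = 27, 44278 mod 613 = 142. ✓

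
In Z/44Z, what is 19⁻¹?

Apply the Euclidean algorithm and back-substitute:
44 = 2×19 + 6
19 = 3×6 + 1
6 = 6×1 + 0
gcd(19, 44) = 1, so the inverse exists.
Bézout: 1 = −3×44 + 7×19.
So 19⁻¹ ≡ 7 (mod 44).

7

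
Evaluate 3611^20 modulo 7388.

6489

By square-and-multiply:
20 in binary is 10100, i.e. 20 = 16 + 4.
3611^1 ≡ 3611 (mod 7388)
3611^2 ≡ 3611^2 = 13039321 ≡ 6889 (mod 7388)
3611^4 ≡ 6889^2 = 47458321 ≡ 5197 (mod 7388)
3611^8 ≡ 5197^2 = 27008809 ≡ 5669 (mod 7388)
3611^16 ≡ 5669^2 = 32137561 ≡ 7149 (mod 7388)
3611^20 = 3611^16 × 3611^4 ≡ 7149 × 5197 (mod 7388).
7149 × 5197 = 37153353 ≡ 6489 (mod 7388).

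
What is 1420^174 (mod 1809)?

By square-and-multiply:
174 in binary is 10101110, i.e. 174 = 128 + 32 + 8 + 4 + 2.
1420^1 ≡ 1420 (mod 1809)
1420^2 ≡ 1420^2 = 2016400 ≡ 1174 (mod 1809)
1420^4 ≡ 1174^2 = 1378276 ≡ 1627 (mod 1809)
1420^8 ≡ 1627^2 = 2647129 ≡ 562 (mod 1809)
1420^16 ≡ 562^2 = 315844 ≡ 1078 (mod 1809)
1420^32 ≡ 1078^2 = 1162084 ≡ 706 (mod 1809)
1420^64 ≡ 706^2 = 498436 ≡ 961 (mod 1809)
1420^128 ≡ 961^2 = 923521 ≡ 931 (mod 1809)
1420^174 = 1420^128 * 1420^32 * 1420^8 * 1420^4 * 1420^2 ≡ 931 * 706 * 562 * 1627 * 1174 (mod 1809).
Accumulate the product:
931 * 706 = 657286 ≡ 619
619 * 562 = 347878 ≡ 550
550 * 1627 = 894850 ≡ 1204
1204 * 1174 = 1413496 ≡ 667

667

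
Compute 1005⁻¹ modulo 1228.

Apply the Euclidean algorithm and back-substitute:
1228 = 1·1005 + 223
1005 = 4·223 + 113
223 = 1·113 + 110
113 = 1·110 + 3
110 = 36·3 + 2
3 = 1·2 + 1
2 = 2·1 + 0
gcd(1005, 1228) = 1, so the inverse exists.
Bézout: 1 = −338·1228 + 413·1005.
So 1005⁻¹ ≡ 413 (mod 1228).

413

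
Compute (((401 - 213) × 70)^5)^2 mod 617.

316

401 - 213 = 188
188 × 70 = 13160 ≡ 203 (mod 617)
(203)^5 ≡ 180 (mod 617)
(180)^2 ≡ 316 (mod 617)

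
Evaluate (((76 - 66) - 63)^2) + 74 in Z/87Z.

12

76 - 66 = 10
10 - 63 = -53 ≡ 34 (mod 87)
(34)^2 ≡ 25 (mod 87)
25 + 74 = 99 ≡ 12 (mod 87)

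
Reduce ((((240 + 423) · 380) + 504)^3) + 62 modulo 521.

240 + 423 = 663 ≡ 142 (mod 521)
142 · 380 = 53960 ≡ 297 (mod 521)
297 + 504 = 801 ≡ 280 (mod 521)
(280)^3 ≡ 186 (mod 521)
186 + 62 = 248

248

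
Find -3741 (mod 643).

-3741 = -6×643 + 117, so -3741 ≡ 117 (mod 643).

117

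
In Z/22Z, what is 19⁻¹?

7

By the extended Euclidean algorithm:
22 = 1*19 + 3
19 = 6*3 + 1
3 = 3*1 + 0
gcd(19, 22) = 1, so the inverse exists.
Bézout: 1 = −6*22 + 7*19.
So 19⁻¹ ≡ 7 (mod 22).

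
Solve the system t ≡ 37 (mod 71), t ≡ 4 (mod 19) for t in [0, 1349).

71⁻¹ mod 19: 71·15 ≡ 1 (mod 19), so 71⁻¹ ≡ 15.
t = 37 + 71·((4 − 37)·15 mod 19) = 37 + 71·18 = 1315.

1315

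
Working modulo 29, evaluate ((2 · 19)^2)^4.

20

2 · 19 = 38 ≡ 9 (mod 29)
(9)^2 ≡ 23 (mod 29)
(23)^4 ≡ 20 (mod 29)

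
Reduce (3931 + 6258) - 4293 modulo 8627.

3931 + 6258 = 10189 ≡ 1562 (mod 8627)
1562 - 4293 = -2731 ≡ 5896 (mod 8627)

5896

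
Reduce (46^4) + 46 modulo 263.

190

(46)^4 ≡ 144 (mod 263)
144 + 46 = 190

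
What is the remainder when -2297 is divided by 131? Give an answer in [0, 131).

61

-2297 = -18·131 + 61, so -2297 ≡ 61 (mod 131).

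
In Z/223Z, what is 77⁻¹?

84

223 = 2*77 + 69
77 = 1*69 + 8
69 = 8*8 + 5
8 = 1*5 + 3
5 = 1*3 + 2
3 = 1*2 + 1
2 = 2*1 + 0
gcd(77, 223) = 1, so the inverse exists.
Back-substitute for 1:
1 = 1*3 − 1*2
  = −1*5 + 2*3
  = 2*8 − 3*5
  = −3*69 + 26*8
  = 26*77 − 29*69
  = −29*223 + 84*77
So 77⁻¹ ≡ 84 (mod 223).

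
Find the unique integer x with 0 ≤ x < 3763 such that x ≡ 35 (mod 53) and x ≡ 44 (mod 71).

1890

53⁻¹ mod 71: 53×67 ≡ 1 (mod 71), so 53⁻¹ ≡ 67.
x = 35 + 53×((44 − 35)×67 mod 71) = 35 + 53×35 = 1890.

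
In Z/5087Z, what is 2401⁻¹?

1892

5087 = 2×2401 + 285
2401 = 8×285 + 121
285 = 2×121 + 43
121 = 2×43 + 35
43 = 1×35 + 8
35 = 4×8 + 3
8 = 2×3 + 2
3 = 1×2 + 1
2 = 2×1 + 0
gcd(2401, 5087) = 1, so the inverse exists.
Back-substitute for 1:
1 = 1×3 − 1×2
  = −1×8 + 3×3
  = 3×35 − 13×8
  = −13×43 + 16×35
  = 16×121 − 45×43
  = −45×285 + 106×121
  = 106×2401 − 893×285
  = −893×5087 + 1892×2401
So 2401⁻¹ ≡ 1892 (mod 5087).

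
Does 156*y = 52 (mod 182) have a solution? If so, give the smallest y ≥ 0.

5

gcd(156, 182) = 26, and 26 | 52, so solutions exist.
Divide through by 26: 6*y = 2 (mod 7).
6⁻¹ ≡ 6 (mod 7).
y ≡ 6*2 ≡ 5 (mod 7).
The smallest non-negative solution is y = 5.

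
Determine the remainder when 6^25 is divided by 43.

6

25 in binary is 11001, i.e. 25 = 16 + 8 + 1.
6^1 ≡ 6 (mod 43)
6^2 ≡ 6^2 = 36 (mod 43)
6^4 ≡ 36^2 = 1296 ≡ 6 (mod 43)
6^8 ≡ 6^2 = 36 (mod 43)
6^16 ≡ 36^2 = 1296 ≡ 6 (mod 43)
6^25 = 6^16 · 6^8 · 6^1 ≡ 6 · 36 · 6 (mod 43).
Accumulate the product:
6 · 36 = 216 ≡ 1
1 · 6 = 6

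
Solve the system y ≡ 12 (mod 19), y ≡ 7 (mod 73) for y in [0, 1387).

19⁻¹ mod 73: 19*50 ≡ 1 (mod 73), so 19⁻¹ ≡ 50.
y = 12 + 19*((7 − 12)*50 mod 73) = 12 + 19*42 = 810.

810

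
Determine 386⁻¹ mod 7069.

5842

Apply the Euclidean algorithm and back-substitute:
7069 = 18×386 + 121
386 = 3×121 + 23
121 = 5×23 + 6
23 = 3×6 + 5
6 = 1×5 + 1
5 = 5×1 + 0
gcd(386, 7069) = 1, so the inverse exists.
Bézout: 1 = 67×7069 − 1227×386.
So 386⁻¹ ≡ −1227 ≡ 5842 (mod 7069).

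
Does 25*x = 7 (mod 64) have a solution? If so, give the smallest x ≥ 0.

31

gcd(25, 64) = 1, so a unique solution mod 64 exists.
25⁻¹ ≡ 41 (mod 64).
x ≡ 41*7 ≡ 31 (mod 64).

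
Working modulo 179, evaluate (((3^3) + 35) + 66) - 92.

36

(3)^3 ≡ 27 (mod 179)
27 + 35 = 62
62 + 66 = 128
128 - 92 = 36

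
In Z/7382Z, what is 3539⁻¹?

6095

7382 = 2*3539 + 304
3539 = 11*304 + 195
304 = 1*195 + 109
195 = 1*109 + 86
109 = 1*86 + 23
86 = 3*23 + 17
23 = 1*17 + 6
17 = 2*6 + 5
6 = 1*5 + 1
5 = 5*1 + 0
gcd(3539, 7382) = 1, so the inverse exists.
Bézout: 1 = 617*7382 − 1287*3539.
So 3539⁻¹ ≡ −1287 ≡ 6095 (mod 7382).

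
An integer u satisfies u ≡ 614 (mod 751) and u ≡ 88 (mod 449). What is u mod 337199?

273978

751⁻¹ mod 449: 751×281 ≡ 1 (mod 449), so 751⁻¹ ≡ 281.
u = 614 + 751×((88 − 614)×281 mod 449) = 614 + 751×364 = 273978.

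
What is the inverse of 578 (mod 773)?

662

Run the extended Euclidean algorithm:
773 = 1*578 + 195
578 = 2*195 + 188
195 = 1*188 + 7
188 = 26*7 + 6
7 = 1*6 + 1
6 = 6*1 + 0
gcd(578, 773) = 1, so the inverse exists.
Bézout: 1 = 83*773 − 111*578.
So 578⁻¹ ≡ −111 ≡ 662 (mod 773).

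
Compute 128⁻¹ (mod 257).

By the extended Euclidean algorithm:
257 = 2×128 + 1
128 = 128×1 + 0
gcd(128, 257) = 1, so the inverse exists.
Back-substitute for 1:
1 = 1×257 − 2×128
So 128⁻¹ ≡ −2 ≡ 255 (mod 257).

255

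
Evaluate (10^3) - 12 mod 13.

0

(10)^3 ≡ 12 (mod 13)
12 - 12 = 0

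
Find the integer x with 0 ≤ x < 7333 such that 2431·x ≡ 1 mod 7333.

5683

7333 = 3·2431 + 40
2431 = 60·40 + 31
40 = 1·31 + 9
31 = 3·9 + 4
9 = 2·4 + 1
4 = 4·1 + 0
gcd(2431, 7333) = 1, so the inverse exists.
Back-substitute for 1:
1 = 1·9 − 2·4
  = −2·31 + 7·9
  = 7·40 − 9·31
  = −9·2431 + 547·40
  = 547·7333 − 1650·2431
So 2431⁻¹ ≡ −1650 ≡ 5683 (mod 7333).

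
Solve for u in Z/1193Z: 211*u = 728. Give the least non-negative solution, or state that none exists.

354

gcd(211, 1193) = 1, so a unique solution mod 1193 exists.
211⁻¹ ≡ 1046 (mod 1193).
u ≡ 1046*728 ≡ 354 (mod 1193).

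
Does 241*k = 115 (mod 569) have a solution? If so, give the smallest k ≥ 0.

gcd(241, 569) = 1, so a unique solution mod 569 exists.
241⁻¹ ≡ 85 (mod 569).
k ≡ 85*115 ≡ 102 (mod 569).

102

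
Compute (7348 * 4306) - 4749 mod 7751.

7348 * 4306 = 31640488 ≡ 906 (mod 7751)
906 - 4749 = -3843 ≡ 3908 (mod 7751)

3908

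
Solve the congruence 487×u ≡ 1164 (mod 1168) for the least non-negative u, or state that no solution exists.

gcd(487, 1168) = 1, so a unique solution mod 1168 exists.
487⁻¹ ≡ 295 (mod 1168).
u ≡ 295×1164 ≡ 1156 (mod 1168).

1156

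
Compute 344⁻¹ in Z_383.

108

383 = 1*344 + 39
344 = 8*39 + 32
39 = 1*32 + 7
32 = 4*7 + 4
7 = 1*4 + 3
4 = 1*3 + 1
3 = 3*1 + 0
gcd(344, 383) = 1, so the inverse exists.
Back-substitute for 1:
1 = 1*4 − 1*3
  = −1*7 + 2*4
  = 2*32 − 9*7
  = −9*39 + 11*32
  = 11*344 − 97*39
  = −97*383 + 108*344
So 344⁻¹ ≡ 108 (mod 383).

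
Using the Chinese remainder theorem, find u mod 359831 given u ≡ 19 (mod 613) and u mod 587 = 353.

35573

613⁻¹ mod 587: 613×429 ≡ 1 (mod 587), so 613⁻¹ ≡ 429.
u = 19 + 613×((353 − 19)×429 mod 587) = 19 + 613×58 = 35573.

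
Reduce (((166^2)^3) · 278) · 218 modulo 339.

(166)^2 ≡ 97 (mod 339)
(97)^3 ≡ 85 (mod 339)
85 · 278 = 23630 ≡ 239 (mod 339)
239 · 218 = 52102 ≡ 235 (mod 339)

235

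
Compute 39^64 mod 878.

39^1 ≡ 39 (mod 878)
39^2 ≡ 39^2 = 1521 ≡ 643 (mod 878)
39^4 ≡ 643^2 = 413449 ≡ 789 (mod 878)
39^8 ≡ 789^2 = 622521 ≡ 19 (mod 878)
39^16 ≡ 19^2 = 361 (mod 878)
39^32 ≡ 361^2 = 130321 ≡ 377 (mod 878)
39^64 ≡ 377^2 = 142129 ≡ 771 (mod 878)
So 39^64 ≡ 771 (mod 878).

771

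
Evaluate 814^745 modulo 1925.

1199

745 in binary is 1011101001, i.e. 745 = 512 + 128 + 64 + 32 + 8 + 1.
814^1 ≡ 814 (mod 1925)
814^2 ≡ 814^2 = 662596 ≡ 396 (mod 1925)
814^4 ≡ 396^2 = 156816 ≡ 891 (mod 1925)
814^8 ≡ 891^2 = 793881 ≡ 781 (mod 1925)
814^16 ≡ 781^2 = 609961 ≡ 1661 (mod 1925)
814^32 ≡ 1661^2 = 2758921 ≡ 396 (mod 1925)
814^64 ≡ 396^2 = 156816 ≡ 891 (mod 1925)
814^128 ≡ 891^2 = 793881 ≡ 781 (mod 1925)
814^256 ≡ 781^2 = 609961 ≡ 1661 (mod 1925)
814^512 ≡ 1661^2 = 2758921 ≡ 396 (mod 1925)
814^745 = 814^512 × 814^128 × 814^64 × 814^32 × 814^8 × 814^1 ≡ 396 × 781 × 891 × 396 × 781 × 814 (mod 1925).
Accumulate the product:
396 × 781 = 309276 ≡ 1276
1276 × 891 = 1136916 ≡ 1166
1166 × 396 = 461736 ≡ 1661
1661 × 781 = 1297241 ≡ 1716
1716 × 814 = 1396824 ≡ 1199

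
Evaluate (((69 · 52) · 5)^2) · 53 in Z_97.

64

69 · 52 = 3588 ≡ 96 (mod 97)
96 · 5 = 480 ≡ 92 (mod 97)
(92)^2 ≡ 25 (mod 97)
25 · 53 = 1325 ≡ 64 (mod 97)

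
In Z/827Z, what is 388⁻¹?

454

By the extended Euclidean algorithm:
827 = 2×388 + 51
388 = 7×51 + 31
51 = 1×31 + 20
31 = 1×20 + 11
20 = 1×11 + 9
11 = 1×9 + 2
9 = 4×2 + 1
2 = 2×1 + 0
gcd(388, 827) = 1, so the inverse exists.
Back-substitute for 1:
1 = 1×9 − 4×2
  = −4×11 + 5×9
  = 5×20 − 9×11
  = −9×31 + 14×20
  = 14×51 − 23×31
  = −23×388 + 175×51
  = 175×827 − 373×388
So 388⁻¹ ≡ −373 ≡ 454 (mod 827).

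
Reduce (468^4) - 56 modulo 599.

317

(468)^4 ≡ 373 (mod 599)
373 - 56 = 317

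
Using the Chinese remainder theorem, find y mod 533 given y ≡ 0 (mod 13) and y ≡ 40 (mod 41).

13⁻¹ mod 41: 13*19 ≡ 1 (mod 41), so 13⁻¹ ≡ 19.
y = 0 + 13*((40 − 0)*19 mod 41) = 0 + 13*22 = 286.
Check: 286 mod 13 = 0, 286 mod 41 = 40. ✓

286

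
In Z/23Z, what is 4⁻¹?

6

Apply the Euclidean algorithm and back-substitute:
23 = 5·4 + 3
4 = 1·3 + 1
3 = 3·1 + 0
gcd(4, 23) = 1, so the inverse exists.
Back-substitute for 1:
1 = 1·4 − 1·3
  = −1·23 + 6·4
So 4⁻¹ ≡ 6 (mod 23).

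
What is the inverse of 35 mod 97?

97 = 2*35 + 27
35 = 1*27 + 8
27 = 3*8 + 3
8 = 2*3 + 2
3 = 1*2 + 1
2 = 2*1 + 0
gcd(35, 97) = 1, so the inverse exists.
Back-substitute for 1:
1 = 1*3 − 1*2
  = −1*8 + 3*3
  = 3*27 − 10*8
  = −10*35 + 13*27
  = 13*97 − 36*35
So 35⁻¹ ≡ −36 ≡ 61 (mod 97).

61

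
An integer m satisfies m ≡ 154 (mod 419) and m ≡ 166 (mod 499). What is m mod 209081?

419⁻¹ mod 499: 419×368 ≡ 1 (mod 499), so 419⁻¹ ≡ 368.
m = 154 + 419×((166 − 154)×368 mod 499) = 154 + 419×424 = 177810.

177810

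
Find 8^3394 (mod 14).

8

8^1 ≡ 8 (mod 14)
8^2 ≡ 8^2 = 64 ≡ 8 (mod 14)
8^4 ≡ 8^2 = 64 ≡ 8 (mod 14)
8^8 ≡ 8^2 = 64 ≡ 8 (mod 14)
8^16 ≡ 8^2 = 64 ≡ 8 (mod 14)
8^32 ≡ 8^2 = 64 ≡ 8 (mod 14)
8^64 ≡ 8^2 = 64 ≡ 8 (mod 14)
8^128 ≡ 8^2 = 64 ≡ 8 (mod 14)
8^256 ≡ 8^2 = 64 ≡ 8 (mod 14)
8^512 ≡ 8^2 = 64 ≡ 8 (mod 14)
8^1024 ≡ 8^2 = 64 ≡ 8 (mod 14)
8^2048 ≡ 8^2 = 64 ≡ 8 (mod 14)
8^3394 = 8^2048 × 8^1024 × 8^256 × 8^64 × 8^2 ≡ 8 × 8 × 8 × 8 × 8 (mod 14).
Accumulate the product:
8 × 8 = 64 ≡ 8
8 × 8 = 64 ≡ 8
8 × 8 = 64 ≡ 8
8 × 8 = 64 ≡ 8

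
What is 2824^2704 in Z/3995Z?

3486

By square-and-multiply:
2824^1 ≡ 2824 (mod 3995)
2824^2 ≡ 2824^2 = 7974976 ≡ 956 (mod 3995)
2824^4 ≡ 956^2 = 913936 ≡ 3076 (mod 3995)
2824^8 ≡ 3076^2 = 9461776 ≡ 1616 (mod 3995)
2824^16 ≡ 1616^2 = 2611456 ≡ 2721 (mod 3995)
2824^32 ≡ 2721^2 = 7403841 ≡ 1106 (mod 3995)
2824^64 ≡ 1106^2 = 1223236 ≡ 766 (mod 3995)
2824^128 ≡ 766^2 = 586756 ≡ 3486 (mod 3995)
2824^256 ≡ 3486^2 = 12152196 ≡ 3401 (mod 3995)
2824^512 ≡ 3401^2 = 11566801 ≡ 1276 (mod 3995)
2824^1024 ≡ 1276^2 = 1628176 ≡ 2211 (mod 3995)
2824^2048 ≡ 2211^2 = 4888521 ≡ 2636 (mod 3995)
2824^2704 = 2824^2048 · 2824^512 · 2824^128 · 2824^16 ≡ 2636 · 1276 · 3486 · 2721 (mod 3995).
Accumulate the product:
2636 · 1276 = 3363536 ≡ 3741
3741 · 3486 = 13041126 ≡ 1446
1446 · 2721 = 3934566 ≡ 3486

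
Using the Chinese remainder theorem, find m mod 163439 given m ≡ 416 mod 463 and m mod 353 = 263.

463⁻¹ mod 353: 463*138 ≡ 1 (mod 353), so 463⁻¹ ≡ 138.
m = 416 + 463*((263 − 416)*138 mod 353) = 416 + 463*66 = 30974.
Check: 30974 mod 463 = 416, 30974 mod 353 = 263. ✓

30974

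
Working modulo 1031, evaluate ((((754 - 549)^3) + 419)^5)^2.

282

754 - 549 = 205
(205)^3 ≡ 89 (mod 1031)
89 + 419 = 508
(508)^5 ≡ 788 (mod 1031)
(788)^2 ≡ 282 (mod 1031)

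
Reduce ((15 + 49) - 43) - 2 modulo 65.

19

15 + 49 = 64
64 - 43 = 21
21 - 2 = 19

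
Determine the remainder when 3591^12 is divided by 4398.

315

By square-and-multiply:
12 in binary is 1100, i.e. 12 = 8 + 4.
3591^1 ≡ 3591 (mod 4398)
3591^2 ≡ 3591^2 = 12895281 ≡ 345 (mod 4398)
3591^4 ≡ 345^2 = 119025 ≡ 279 (mod 4398)
3591^8 ≡ 279^2 = 77841 ≡ 3075 (mod 4398)
3591^12 = 3591^8 · 3591^4 ≡ 3075 · 279 (mod 4398).
3075 · 279 = 857925 ≡ 315 (mod 4398).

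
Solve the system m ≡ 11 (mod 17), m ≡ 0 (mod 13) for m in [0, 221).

17⁻¹ mod 13: 17·10 ≡ 1 (mod 13), so 17⁻¹ ≡ 10.
m = 11 + 17·((0 − 11)·10 mod 13) = 11 + 17·7 = 130.

130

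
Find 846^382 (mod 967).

212

Compute successive squares:
382 in binary is 101111110, i.e. 382 = 256 + 64 + 32 + 16 + 8 + 4 + 2.
846^1 ≡ 846 (mod 967)
846^2 ≡ 846^2 = 715716 ≡ 136 (mod 967)
846^4 ≡ 136^2 = 18496 ≡ 123 (mod 967)
846^8 ≡ 123^2 = 15129 ≡ 624 (mod 967)
846^16 ≡ 624^2 = 389376 ≡ 642 (mod 967)
846^32 ≡ 642^2 = 412164 ≡ 222 (mod 967)
846^64 ≡ 222^2 = 49284 ≡ 934 (mod 967)
846^128 ≡ 934^2 = 872356 ≡ 122 (mod 967)
846^256 ≡ 122^2 = 14884 ≡ 379 (mod 967)
846^382 = 846^256 · 846^64 · 846^32 · 846^16 · 846^8 · 846^4 · 846^2 ≡ 379 · 934 · 222 · 642 · 624 · 123 · 136 (mod 967).
Accumulate the product:
379 · 934 = 353986 ≡ 64
64 · 222 = 14208 ≡ 670
670 · 642 = 430140 ≡ 792
792 · 624 = 494208 ≡ 71
71 · 123 = 8733 ≡ 30
30 · 136 = 4080 ≡ 212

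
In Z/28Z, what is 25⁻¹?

9

28 = 1×25 + 3
25 = 8×3 + 1
3 = 3×1 + 0
gcd(25, 28) = 1, so the inverse exists.
Bézout: 1 = −8×28 + 9×25.
So 25⁻¹ ≡ 9 (mod 28).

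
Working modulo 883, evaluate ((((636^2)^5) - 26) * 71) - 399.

(636)^2 ≡ 82 (mod 883)
(82)^5 ≡ 195 (mod 883)
195 - 26 = 169
169 * 71 = 11999 ≡ 520 (mod 883)
520 - 399 = 121

121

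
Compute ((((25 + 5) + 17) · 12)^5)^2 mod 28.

25 + 5 = 30 ≡ 2 (mod 28)
2 + 17 = 19
19 · 12 = 228 ≡ 4 (mod 28)
(4)^5 ≡ 16 (mod 28)
(16)^2 ≡ 4 (mod 28)

4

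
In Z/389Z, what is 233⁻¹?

192

Apply the Euclidean algorithm and back-substitute:
389 = 1·233 + 156
233 = 1·156 + 77
156 = 2·77 + 2
77 = 38·2 + 1
2 = 2·1 + 0
gcd(233, 389) = 1, so the inverse exists.
Bézout: 1 = −115·389 + 192·233.
So 233⁻¹ ≡ 192 (mod 389).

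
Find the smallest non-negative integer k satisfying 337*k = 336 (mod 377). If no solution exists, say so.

67

gcd(337, 377) = 1, so a unique solution mod 377 exists.
337⁻¹ ≡ 311 (mod 377).
k ≡ 311*336 ≡ 67 (mod 377).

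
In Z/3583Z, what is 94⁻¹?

Apply the Euclidean algorithm and back-substitute:
3583 = 38·94 + 11
94 = 8·11 + 6
11 = 1·6 + 5
6 = 1·5 + 1
5 = 5·1 + 0
gcd(94, 3583) = 1, so the inverse exists.
Bézout: 1 = −17·3583 + 648·94.
So 94⁻¹ ≡ 648 (mod 3583).

648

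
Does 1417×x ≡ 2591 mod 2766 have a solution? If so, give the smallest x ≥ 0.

gcd(1417, 2766) = 1, so a unique solution mod 2766 exists.
1417⁻¹ ≡ 1261 (mod 2766).
x ≡ 1261×2591 ≡ 605 (mod 2766).

605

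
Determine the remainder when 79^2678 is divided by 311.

2678 in binary is 101001110110, i.e. 2678 = 2048 + 512 + 64 + 32 + 16 + 4 + 2.
79^1 ≡ 79 (mod 311)
79^2 ≡ 79^2 = 6241 ≡ 21 (mod 311)
79^4 ≡ 21^2 = 441 ≡ 130 (mod 311)
79^8 ≡ 130^2 = 16900 ≡ 106 (mod 311)
79^16 ≡ 106^2 = 11236 ≡ 40 (mod 311)
79^32 ≡ 40^2 = 1600 ≡ 45 (mod 311)
79^64 ≡ 45^2 = 2025 ≡ 159 (mod 311)
79^128 ≡ 159^2 = 25281 ≡ 90 (mod 311)
79^256 ≡ 90^2 = 8100 ≡ 14 (mod 311)
79^512 ≡ 14^2 = 196 (mod 311)
79^1024 ≡ 196^2 = 38416 ≡ 163 (mod 311)
79^2048 ≡ 163^2 = 26569 ≡ 134 (mod 311)
79^2678 = 79^2048 * 79^512 * 79^64 * 79^32 * 79^16 * 79^4 * 79^2 ≡ 134 * 196 * 159 * 45 * 40 * 130 * 21 (mod 311).
Accumulate the product:
134 * 196 = 26264 ≡ 140
140 * 159 = 22260 ≡ 179
179 * 45 = 8055 ≡ 280
280 * 40 = 11200 ≡ 4
4 * 130 = 520 ≡ 209
209 * 21 = 4389 ≡ 35

35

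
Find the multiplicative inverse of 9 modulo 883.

785

By the extended Euclidean algorithm:
883 = 98·9 + 1
9 = 9·1 + 0
gcd(9, 883) = 1, so the inverse exists.
Back-substitute for 1:
1 = 1·883 − 98·9
So 9⁻¹ ≡ −98 ≡ 785 (mod 883).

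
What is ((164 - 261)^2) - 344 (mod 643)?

63

164 - 261 = -97 ≡ 546 (mod 643)
(546)^2 ≡ 407 (mod 643)
407 - 344 = 63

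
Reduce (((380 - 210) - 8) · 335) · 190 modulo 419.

129

380 - 210 = 170
170 - 8 = 162
162 · 335 = 54270 ≡ 219 (mod 419)
219 · 190 = 41610 ≡ 129 (mod 419)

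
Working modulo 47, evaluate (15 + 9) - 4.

20

15 + 9 = 24
24 - 4 = 20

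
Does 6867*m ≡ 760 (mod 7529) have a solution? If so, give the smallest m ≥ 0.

613

gcd(6867, 7529) = 1, so a unique solution mod 7529 exists.
6867⁻¹ ≡ 6767 (mod 7529).
m ≡ 6767*760 ≡ 613 (mod 7529).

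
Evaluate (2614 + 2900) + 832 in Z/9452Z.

2614 + 2900 = 5514
5514 + 832 = 6346

6346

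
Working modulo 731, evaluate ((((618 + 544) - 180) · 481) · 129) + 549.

162

618 + 544 = 1162 ≡ 431 (mod 731)
431 - 180 = 251
251 · 481 = 120731 ≡ 116 (mod 731)
116 · 129 = 14964 ≡ 344 (mod 731)
344 + 549 = 893 ≡ 162 (mod 731)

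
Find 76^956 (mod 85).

16

956 in binary is 1110111100, i.e. 956 = 512 + 256 + 128 + 32 + 16 + 8 + 4.
76^1 ≡ 76 (mod 85)
76^2 ≡ 76^2 = 5776 ≡ 81 (mod 85)
76^4 ≡ 81^2 = 6561 ≡ 16 (mod 85)
76^8 ≡ 16^2 = 256 ≡ 1 (mod 85)
76^16 ≡ 1^2 = 1 (mod 85)
76^32 ≡ 1^2 = 1 (mod 85)
76^64 ≡ 1^2 = 1 (mod 85)
76^128 ≡ 1^2 = 1 (mod 85)
76^256 ≡ 1^2 = 1 (mod 85)
76^512 ≡ 1^2 = 1 (mod 85)
76^956 = 76^512 · 76^256 · 76^128 · 76^32 · 76^16 · 76^8 · 76^4 ≡ 1 · 1 · 1 · 1 · 1 · 1 · 16 (mod 85).
Accumulate the product:
1 · 1 = 1
1 · 1 = 1
1 · 1 = 1
1 · 1 = 1
1 · 1 = 1
1 · 16 = 16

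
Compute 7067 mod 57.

7067 = 123·57 + 56, so 7067 ≡ 56 (mod 57).

56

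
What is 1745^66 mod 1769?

1383

66 in binary is 1000010, i.e. 66 = 64 + 2.
1745^1 ≡ 1745 (mod 1769)
1745^2 ≡ 1745^2 = 3045025 ≡ 576 (mod 1769)
1745^4 ≡ 576^2 = 331776 ≡ 973 (mod 1769)
1745^8 ≡ 973^2 = 946729 ≡ 314 (mod 1769)
1745^16 ≡ 314^2 = 98596 ≡ 1301 (mod 1769)
1745^32 ≡ 1301^2 = 1692601 ≡ 1437 (mod 1769)
1745^64 ≡ 1437^2 = 2064969 ≡ 546 (mod 1769)
1745^66 = 1745^64 · 1745^2 ≡ 546 · 576 (mod 1769).
546 · 576 = 314496 ≡ 1383 (mod 1769).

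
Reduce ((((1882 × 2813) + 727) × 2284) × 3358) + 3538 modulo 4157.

1882 × 2813 = 5294066 ≡ 2205 (mod 4157)
2205 + 727 = 2932
2932 × 2284 = 6696688 ≡ 3918 (mod 4157)
3918 × 3358 = 13156644 ≡ 3896 (mod 4157)
3896 + 3538 = 7434 ≡ 3277 (mod 4157)

3277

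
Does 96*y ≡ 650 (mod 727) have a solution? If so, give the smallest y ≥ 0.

446

gcd(96, 727) = 1, so a unique solution mod 727 exists.
96⁻¹ ≡ 674 (mod 727).
y ≡ 674*650 ≡ 446 (mod 727).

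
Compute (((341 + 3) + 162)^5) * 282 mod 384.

341 + 3 = 344
344 + 162 = 506 ≡ 122 (mod 384)
(122)^5 ≡ 32 (mod 384)
32 * 282 = 9024 ≡ 192 (mod 384)

192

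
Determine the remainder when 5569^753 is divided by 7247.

Compute successive squares:
5569^1 ≡ 5569 (mod 7247)
5569^2 ≡ 5569^2 = 31013761 ≡ 3848 (mod 7247)
5569^4 ≡ 3848^2 = 14807104 ≡ 1483 (mod 7247)
5569^8 ≡ 1483^2 = 2199289 ≡ 3448 (mod 7247)
5569^16 ≡ 3448^2 = 11888704 ≡ 3624 (mod 7247)
5569^32 ≡ 3624^2 = 13133376 ≡ 1812 (mod 7247)
5569^64 ≡ 1812^2 = 3283344 ≡ 453 (mod 7247)
5569^128 ≡ 453^2 = 205209 ≡ 2293 (mod 7247)
5569^256 ≡ 2293^2 = 5257849 ≡ 3774 (mod 7247)
5569^512 ≡ 3774^2 = 14243076 ≡ 2721 (mod 7247)
5569^753 = 5569^512 × 5569^128 × 5569^64 × 5569^32 × 5569^16 × 5569^1 ≡ 2721 × 2293 × 453 × 1812 × 3624 × 5569 (mod 7247).
Accumulate the product:
2721 × 2293 = 6239253 ≡ 6833
6833 × 453 = 3095349 ≡ 880
880 × 1812 = 1594560 ≡ 220
220 × 3624 = 797280 ≡ 110
110 × 5569 = 612590 ≡ 3842

3842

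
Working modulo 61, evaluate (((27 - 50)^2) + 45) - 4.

21

27 - 50 = -23 ≡ 38 (mod 61)
(38)^2 ≡ 41 (mod 61)
41 + 45 = 86 ≡ 25 (mod 61)
25 - 4 = 21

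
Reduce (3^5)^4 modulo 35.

(3)^5 ≡ 33 (mod 35)
(33)^4 ≡ 16 (mod 35)

16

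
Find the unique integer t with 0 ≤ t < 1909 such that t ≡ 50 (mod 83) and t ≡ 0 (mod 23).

83⁻¹ mod 23: 83*5 ≡ 1 (mod 23), so 83⁻¹ ≡ 5.
t = 50 + 83*((0 − 50)*5 mod 23) = 50 + 83*3 = 299.

299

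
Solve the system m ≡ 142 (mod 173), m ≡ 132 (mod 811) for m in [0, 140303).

173⁻¹ mod 811: 173×736 ≡ 1 (mod 811), so 173⁻¹ ≡ 736.
m = 142 + 173×((132 − 142)×736 mod 811) = 142 + 173×750 = 129892.
Check: 129892 mod 173 = 142, 129892 mod 811 = 132. ✓

129892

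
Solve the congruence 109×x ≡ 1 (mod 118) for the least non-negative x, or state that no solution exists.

13

gcd(109, 118) = 1, so a unique solution mod 118 exists.
109⁻¹ ≡ 13 (mod 118).
x ≡ 13×1 ≡ 13 (mod 118).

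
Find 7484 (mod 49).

36

7484 = 152*49 + 36, so 7484 ≡ 36 (mod 49).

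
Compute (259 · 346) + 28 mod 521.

30

259 · 346 = 89614 ≡ 2 (mod 521)
2 + 28 = 30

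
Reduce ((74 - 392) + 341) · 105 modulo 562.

74 - 392 = -318 ≡ 244 (mod 562)
244 + 341 = 585 ≡ 23 (mod 562)
23 · 105 = 2415 ≡ 167 (mod 562)

167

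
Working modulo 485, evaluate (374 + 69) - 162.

281

374 + 69 = 443
443 - 162 = 281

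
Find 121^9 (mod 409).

Using repeated squaring:
9 in binary is 1001, i.e. 9 = 8 + 1.
121^1 ≡ 121 (mod 409)
121^2 ≡ 121^2 = 14641 ≡ 326 (mod 409)
121^4 ≡ 326^2 = 106276 ≡ 345 (mod 409)
121^8 ≡ 345^2 = 119025 ≡ 6 (mod 409)
121^9 = 121^8 * 121^1 ≡ 6 * 121 (mod 409).
6 * 121 = 726 ≡ 317 (mod 409).

317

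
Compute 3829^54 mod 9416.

By square-and-multiply:
54 in binary is 110110, i.e. 54 = 32 + 16 + 4 + 2.
3829^1 ≡ 3829 (mod 9416)
3829^2 ≡ 3829^2 = 14661241 ≡ 529 (mod 9416)
3829^4 ≡ 529^2 = 279841 ≡ 6777 (mod 9416)
3829^8 ≡ 6777^2 = 45927729 ≡ 5897 (mod 9416)
3829^16 ≡ 5897^2 = 34774609 ≡ 1321 (mod 9416)
3829^32 ≡ 1321^2 = 1745041 ≡ 3081 (mod 9416)
3829^54 = 3829^32 * 3829^16 * 3829^4 * 3829^2 ≡ 3081 * 1321 * 6777 * 529 (mod 9416).
Accumulate the product:
3081 * 1321 = 4070001 ≡ 2289
2289 * 6777 = 15512553 ≡ 4401
4401 * 529 = 2328129 ≡ 2377

2377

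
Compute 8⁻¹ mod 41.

Run the extended Euclidean algorithm:
41 = 5·8 + 1
8 = 8·1 + 0
gcd(8, 41) = 1, so the inverse exists.
Bézout: 1 = 1·41 − 5·8.
So 8⁻¹ ≡ −5 ≡ 36 (mod 41).

36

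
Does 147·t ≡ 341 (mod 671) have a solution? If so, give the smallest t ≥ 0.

gcd(147, 671) = 1, so a unique solution mod 671 exists.
147⁻¹ ≡ 388 (mod 671).
t ≡ 388·341 ≡ 121 (mod 671).

121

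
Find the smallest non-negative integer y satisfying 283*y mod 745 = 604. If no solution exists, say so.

218

gcd(283, 745) = 1, so a unique solution mod 745 exists.
283⁻¹ ≡ 437 (mod 745).
y ≡ 437*604 ≡ 218 (mod 745).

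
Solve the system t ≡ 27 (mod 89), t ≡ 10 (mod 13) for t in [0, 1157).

89⁻¹ mod 13: 89·6 ≡ 1 (mod 13), so 89⁻¹ ≡ 6.
t = 27 + 89·((10 − 27)·6 mod 13) = 27 + 89·2 = 205.
Check: 205 mod 89 = 27, 205 mod 13 = 10. ✓

205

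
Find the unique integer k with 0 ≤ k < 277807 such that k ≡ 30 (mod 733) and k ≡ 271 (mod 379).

37413

733⁻¹ mod 379: 733·288 ≡ 1 (mod 379), so 733⁻¹ ≡ 288.
k = 30 + 733·((271 − 30)·288 mod 379) = 30 + 733·51 = 37413.
Check: 37413 mod 733 = 30, 37413 mod 379 = 271. ✓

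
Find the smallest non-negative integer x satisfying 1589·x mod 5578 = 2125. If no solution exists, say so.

gcd(1589, 5578) = 1, so a unique solution mod 5578 exists.
1589⁻¹ ≡ 1183 (mod 5578).
x ≡ 1183·2125 ≡ 3775 (mod 5578).

3775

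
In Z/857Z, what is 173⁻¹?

Run the extended Euclidean algorithm:
857 = 4×173 + 165
173 = 1×165 + 8
165 = 20×8 + 5
8 = 1×5 + 3
5 = 1×3 + 2
3 = 1×2 + 1
2 = 2×1 + 0
gcd(173, 857) = 1, so the inverse exists.
Back-substitute for 1:
1 = 1×3 − 1×2
  = −1×5 + 2×3
  = 2×8 − 3×5
  = −3×165 + 62×8
  = 62×173 − 65×165
  = −65×857 + 322×173
So 173⁻¹ ≡ 322 (mod 857).

322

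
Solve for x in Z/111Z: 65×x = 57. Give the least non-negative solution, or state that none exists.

6

gcd(65, 111) = 1, so a unique solution mod 111 exists.
65⁻¹ ≡ 41 (mod 111).
x ≡ 41×57 ≡ 6 (mod 111).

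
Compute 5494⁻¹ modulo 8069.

5653

Run the extended Euclidean algorithm:
8069 = 1*5494 + 2575
5494 = 2*2575 + 344
2575 = 7*344 + 167
344 = 2*167 + 10
167 = 16*10 + 7
10 = 1*7 + 3
7 = 2*3 + 1
3 = 3*1 + 0
gcd(5494, 8069) = 1, so the inverse exists.
Bézout: 1 = 1645*8069 − 2416*5494.
So 5494⁻¹ ≡ −2416 ≡ 5653 (mod 8069).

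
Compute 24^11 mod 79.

Compute successive squares:
24^1 ≡ 24 (mod 79)
24^2 ≡ 24^2 = 576 ≡ 23 (mod 79)
24^4 ≡ 23^2 = 529 ≡ 55 (mod 79)
24^8 ≡ 55^2 = 3025 ≡ 23 (mod 79)
24^11 = 24^8 · 24^2 · 24^1 ≡ 23 · 23 · 24 (mod 79).
Accumulate the product:
23 · 23 = 529 ≡ 55
55 · 24 = 1320 ≡ 56

56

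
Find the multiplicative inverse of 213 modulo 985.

985 = 4·213 + 133
213 = 1·133 + 80
133 = 1·80 + 53
80 = 1·53 + 27
53 = 1·27 + 26
27 = 1·26 + 1
26 = 26·1 + 0
gcd(213, 985) = 1, so the inverse exists.
Back-substitute for 1:
1 = 1·27 − 1·26
  = −1·53 + 2·27
  = 2·80 − 3·53
  = −3·133 + 5·80
  = 5·213 − 8·133
  = −8·985 + 37·213
So 213⁻¹ ≡ 37 (mod 985).

37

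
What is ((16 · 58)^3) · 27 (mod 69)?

16 · 58 = 928 ≡ 31 (mod 69)
(31)^3 ≡ 52 (mod 69)
52 · 27 = 1404 ≡ 24 (mod 69)

24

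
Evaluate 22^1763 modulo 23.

22

1763 in binary is 11011100011, i.e. 1763 = 1024 + 512 + 128 + 64 + 32 + 2 + 1.
22^1 ≡ 22 (mod 23)
22^2 ≡ 22^2 = 484 ≡ 1 (mod 23)
22^4 ≡ 1^2 = 1 (mod 23)
22^8 ≡ 1^2 = 1 (mod 23)
22^16 ≡ 1^2 = 1 (mod 23)
22^32 ≡ 1^2 = 1 (mod 23)
22^64 ≡ 1^2 = 1 (mod 23)
22^128 ≡ 1^2 = 1 (mod 23)
22^256 ≡ 1^2 = 1 (mod 23)
22^512 ≡ 1^2 = 1 (mod 23)
22^1024 ≡ 1^2 = 1 (mod 23)
22^1763 = 22^1024 × 22^512 × 22^128 × 22^64 × 22^32 × 22^2 × 22^1 ≡ 1 × 1 × 1 × 1 × 1 × 1 × 22 (mod 23).
Accumulate the product:
1 × 1 = 1
1 × 1 = 1
1 × 1 = 1
1 × 1 = 1
1 × 1 = 1
1 × 22 = 22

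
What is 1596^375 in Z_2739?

2586

375 in binary is 101110111, i.e. 375 = 256 + 64 + 32 + 16 + 4 + 2 + 1.
1596^1 ≡ 1596 (mod 2739)
1596^2 ≡ 1596^2 = 2547216 ≡ 2685 (mod 2739)
1596^4 ≡ 2685^2 = 7209225 ≡ 177 (mod 2739)
1596^8 ≡ 177^2 = 31329 ≡ 1200 (mod 2739)
1596^16 ≡ 1200^2 = 1440000 ≡ 2025 (mod 2739)
1596^32 ≡ 2025^2 = 4100625 ≡ 342 (mod 2739)
1596^64 ≡ 342^2 = 116964 ≡ 1926 (mod 2739)
1596^128 ≡ 1926^2 = 3709476 ≡ 870 (mod 2739)
1596^256 ≡ 870^2 = 756900 ≡ 936 (mod 2739)
1596^375 = 1596^256 * 1596^64 * 1596^32 * 1596^16 * 1596^4 * 1596^2 * 1596^1 ≡ 936 * 1926 * 342 * 2025 * 177 * 2685 * 1596 (mod 2739).
Accumulate the product:
936 * 1926 = 1802736 ≡ 474
474 * 342 = 162108 ≡ 507
507 * 2025 = 1026675 ≡ 2289
2289 * 177 = 405153 ≡ 2520
2520 * 2685 = 6766200 ≡ 870
870 * 1596 = 1388520 ≡ 2586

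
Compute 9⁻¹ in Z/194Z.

Apply the Euclidean algorithm and back-substitute:
194 = 21·9 + 5
9 = 1·5 + 4
5 = 1·4 + 1
4 = 4·1 + 0
gcd(9, 194) = 1, so the inverse exists.
Bézout: 1 = 2·194 − 43·9.
So 9⁻¹ ≡ −43 ≡ 151 (mod 194).

151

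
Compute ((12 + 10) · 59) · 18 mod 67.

48

12 + 10 = 22
22 · 59 = 1298 ≡ 25 (mod 67)
25 · 18 = 450 ≡ 48 (mod 67)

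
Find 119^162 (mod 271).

162 in binary is 10100010, i.e. 162 = 128 + 32 + 2.
119^1 ≡ 119 (mod 271)
119^2 ≡ 119^2 = 14161 ≡ 69 (mod 271)
119^4 ≡ 69^2 = 4761 ≡ 154 (mod 271)
119^8 ≡ 154^2 = 23716 ≡ 139 (mod 271)
119^16 ≡ 139^2 = 19321 ≡ 80 (mod 271)
119^32 ≡ 80^2 = 6400 ≡ 167 (mod 271)
119^64 ≡ 167^2 = 27889 ≡ 247 (mod 271)
119^128 ≡ 247^2 = 61009 ≡ 34 (mod 271)
119^162 = 119^128 × 119^32 × 119^2 ≡ 34 × 167 × 69 (mod 271).
Accumulate the product:
34 × 167 = 5678 ≡ 258
258 × 69 = 17802 ≡ 187

187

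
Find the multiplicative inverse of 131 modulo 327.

Apply the Euclidean algorithm and back-substitute:
327 = 2*131 + 65
131 = 2*65 + 1
65 = 65*1 + 0
gcd(131, 327) = 1, so the inverse exists.
Bézout: 1 = −2*327 + 5*131.
So 131⁻¹ ≡ 5 (mod 327).

5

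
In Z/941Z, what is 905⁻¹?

Run the extended Euclidean algorithm:
941 = 1*905 + 36
905 = 25*36 + 5
36 = 7*5 + 1
5 = 5*1 + 0
gcd(905, 941) = 1, so the inverse exists.
Back-substitute for 1:
1 = 1*36 − 7*5
  = −7*905 + 176*36
  = 176*941 − 183*905
So 905⁻¹ ≡ −183 ≡ 758 (mod 941).

758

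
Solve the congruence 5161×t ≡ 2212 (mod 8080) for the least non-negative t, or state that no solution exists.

gcd(5161, 8080) = 1, so a unique solution mod 8080 exists.
5161⁻¹ ≡ 7161 (mod 8080).
t ≡ 7161×2212 ≡ 3332 (mod 8080).

3332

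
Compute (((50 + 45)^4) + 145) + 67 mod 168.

69

50 + 45 = 95
(95)^4 ≡ 25 (mod 168)
25 + 145 = 170 ≡ 2 (mod 168)
2 + 67 = 69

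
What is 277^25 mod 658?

25

25 in binary is 11001, i.e. 25 = 16 + 8 + 1.
277^1 ≡ 277 (mod 658)
277^2 ≡ 277^2 = 76729 ≡ 401 (mod 658)
277^4 ≡ 401^2 = 160801 ≡ 249 (mod 658)
277^8 ≡ 249^2 = 62001 ≡ 149 (mod 658)
277^16 ≡ 149^2 = 22201 ≡ 487 (mod 658)
277^25 = 277^16 * 277^8 * 277^1 ≡ 487 * 149 * 277 (mod 658).
Accumulate the product:
487 * 149 = 72563 ≡ 183
183 * 277 = 50691 ≡ 25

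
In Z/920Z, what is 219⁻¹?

899

920 = 4×219 + 44
219 = 4×44 + 43
44 = 1×43 + 1
43 = 43×1 + 0
gcd(219, 920) = 1, so the inverse exists.
Bézout: 1 = 5×920 − 21×219.
So 219⁻¹ ≡ −21 ≡ 899 (mod 920).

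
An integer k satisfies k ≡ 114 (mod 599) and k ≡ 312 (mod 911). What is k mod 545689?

599⁻¹ mod 911: 599·838 ≡ 1 (mod 911), so 599⁻¹ ≡ 838.
k = 114 + 599·((312 − 114)·838 mod 911) = 114 + 599·122 = 73192.

73192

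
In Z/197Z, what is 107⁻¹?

116

197 = 1*107 + 90
107 = 1*90 + 17
90 = 5*17 + 5
17 = 3*5 + 2
5 = 2*2 + 1
2 = 2*1 + 0
gcd(107, 197) = 1, so the inverse exists.
Back-substitute for 1:
1 = 1*5 − 2*2
  = −2*17 + 7*5
  = 7*90 − 37*17
  = −37*107 + 44*90
  = 44*197 − 81*107
So 107⁻¹ ≡ −81 ≡ 116 (mod 197).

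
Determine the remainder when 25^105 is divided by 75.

105 in binary is 1101001, i.e. 105 = 64 + 32 + 8 + 1.
25^1 ≡ 25 (mod 75)
25^2 ≡ 25^2 = 625 ≡ 25 (mod 75)
25^4 ≡ 25^2 = 625 ≡ 25 (mod 75)
25^8 ≡ 25^2 = 625 ≡ 25 (mod 75)
25^16 ≡ 25^2 = 625 ≡ 25 (mod 75)
25^32 ≡ 25^2 = 625 ≡ 25 (mod 75)
25^64 ≡ 25^2 = 625 ≡ 25 (mod 75)
25^105 = 25^64 * 25^32 * 25^8 * 25^1 ≡ 25 * 25 * 25 * 25 (mod 75).
Accumulate the product:
25 * 25 = 625 ≡ 25
25 * 25 = 625 ≡ 25
25 * 25 = 625 ≡ 25

25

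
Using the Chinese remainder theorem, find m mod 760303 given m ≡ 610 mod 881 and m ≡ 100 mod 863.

482517

881⁻¹ mod 863: 881×48 ≡ 1 (mod 863), so 881⁻¹ ≡ 48.
m = 610 + 881×((100 − 610)×48 mod 863) = 610 + 881×547 = 482517.
Check: 482517 mod 881 = 610, 482517 mod 863 = 100. ✓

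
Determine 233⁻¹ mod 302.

35

By the extended Euclidean algorithm:
302 = 1*233 + 69
233 = 3*69 + 26
69 = 2*26 + 17
26 = 1*17 + 9
17 = 1*9 + 8
9 = 1*8 + 1
8 = 8*1 + 0
gcd(233, 302) = 1, so the inverse exists.
Bézout: 1 = −27*302 + 35*233.
So 233⁻¹ ≡ 35 (mod 302).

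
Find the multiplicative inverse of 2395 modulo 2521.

20

By the extended Euclidean algorithm:
2521 = 1*2395 + 126
2395 = 19*126 + 1
126 = 126*1 + 0
gcd(2395, 2521) = 1, so the inverse exists.
Back-substitute for 1:
1 = 1*2395 − 19*126
  = −19*2521 + 20*2395
So 2395⁻¹ ≡ 20 (mod 2521).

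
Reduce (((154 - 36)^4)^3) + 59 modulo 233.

221

154 - 36 = 118
(118)^4 ≡ 107 (mod 233)
(107)^3 ≡ 162 (mod 233)
162 + 59 = 221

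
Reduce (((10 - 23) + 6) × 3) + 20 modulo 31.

10 - 23 = -13 ≡ 18 (mod 31)
18 + 6 = 24
24 × 3 = 72 ≡ 10 (mod 31)
10 + 20 = 30

30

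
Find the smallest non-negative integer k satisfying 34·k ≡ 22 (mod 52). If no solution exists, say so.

gcd(34, 52) = 2, and 2 | 22, so solutions exist.
Divide through by 2: 17·k = 11 (mod 26).
17⁻¹ ≡ 23 (mod 26).
k ≡ 23·11 ≡ 19 (mod 26).
The smallest non-negative solution is k = 19.

19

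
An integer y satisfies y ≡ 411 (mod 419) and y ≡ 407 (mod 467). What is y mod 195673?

419⁻¹ mod 467: 419×107 ≡ 1 (mod 467), so 419⁻¹ ≡ 107.
y = 411 + 419×((407 − 411)×107 mod 467) = 411 + 419×39 = 16752.

16752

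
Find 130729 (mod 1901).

130729 = 68*1901 + 1461, so 130729 ≡ 1461 (mod 1901).

1461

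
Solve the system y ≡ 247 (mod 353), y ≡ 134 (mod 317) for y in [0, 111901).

76848

353⁻¹ mod 317: 353*273 ≡ 1 (mod 317), so 353⁻¹ ≡ 273.
y = 247 + 353*((134 − 247)*273 mod 317) = 247 + 353*217 = 76848.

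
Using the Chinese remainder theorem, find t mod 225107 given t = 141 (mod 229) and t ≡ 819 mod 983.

229⁻¹ mod 983: 229×176 ≡ 1 (mod 983), so 229⁻¹ ≡ 176.
t = 141 + 229×((819 − 141)×176 mod 983) = 141 + 229×385 = 88306.
Check: 88306 mod 229 = 141, 88306 mod 983 = 819. ✓

88306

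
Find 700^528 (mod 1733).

700^1 ≡ 700 (mod 1733)
700^2 ≡ 700^2 = 490000 ≡ 1294 (mod 1733)
700^4 ≡ 1294^2 = 1674436 ≡ 358 (mod 1733)
700^8 ≡ 358^2 = 128164 ≡ 1655 (mod 1733)
700^16 ≡ 1655^2 = 2739025 ≡ 885 (mod 1733)
700^32 ≡ 885^2 = 783225 ≡ 1642 (mod 1733)
700^64 ≡ 1642^2 = 2696164 ≡ 1349 (mod 1733)
700^128 ≡ 1349^2 = 1819801 ≡ 151 (mod 1733)
700^256 ≡ 151^2 = 22801 ≡ 272 (mod 1733)
700^512 ≡ 272^2 = 73984 ≡ 1198 (mod 1733)
700^528 = 700^512 · 700^16 ≡ 1198 · 885 (mod 1733).
1198 · 885 = 1060230 ≡ 1367 (mod 1733).

1367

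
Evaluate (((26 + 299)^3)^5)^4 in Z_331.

80

26 + 299 = 325
(325)^3 ≡ 115 (mod 331)
(115)^5 ≡ 57 (mod 331)
(57)^4 ≡ 80 (mod 331)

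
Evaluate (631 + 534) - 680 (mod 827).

485

631 + 534 = 1165 ≡ 338 (mod 827)
338 - 680 = -342 ≡ 485 (mod 827)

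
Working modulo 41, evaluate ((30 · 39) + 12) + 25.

18

30 · 39 = 1170 ≡ 22 (mod 41)
22 + 12 = 34
34 + 25 = 59 ≡ 18 (mod 41)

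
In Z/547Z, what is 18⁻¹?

152

By the extended Euclidean algorithm:
547 = 30·18 + 7
18 = 2·7 + 4
7 = 1·4 + 3
4 = 1·3 + 1
3 = 3·1 + 0
gcd(18, 547) = 1, so the inverse exists.
Back-substitute for 1:
1 = 1·4 − 1·3
  = −1·7 + 2·4
  = 2·18 − 5·7
  = −5·547 + 152·18
So 18⁻¹ ≡ 152 (mod 547).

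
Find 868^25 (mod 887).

281

By square-and-multiply:
25 in binary is 11001, i.e. 25 = 16 + 8 + 1.
868^1 ≡ 868 (mod 887)
868^2 ≡ 868^2 = 753424 ≡ 361 (mod 887)
868^4 ≡ 361^2 = 130321 ≡ 819 (mod 887)
868^8 ≡ 819^2 = 670761 ≡ 189 (mod 887)
868^16 ≡ 189^2 = 35721 ≡ 241 (mod 887)
868^25 = 868^16 × 868^8 × 868^1 ≡ 241 × 189 × 868 (mod 887).
Accumulate the product:
241 × 189 = 45549 ≡ 312
312 × 868 = 270816 ≡ 281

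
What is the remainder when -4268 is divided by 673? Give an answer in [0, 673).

443

-4268 = -7·673 + 443, so -4268 ≡ 443 (mod 673).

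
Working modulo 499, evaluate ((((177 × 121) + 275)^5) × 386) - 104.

306

177 × 121 = 21417 ≡ 459 (mod 499)
459 + 275 = 734 ≡ 235 (mod 499)
(235)^5 ≡ 226 (mod 499)
226 × 386 = 87236 ≡ 410 (mod 499)
410 - 104 = 306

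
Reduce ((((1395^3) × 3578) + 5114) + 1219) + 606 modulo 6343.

(1395)^3 ≡ 2363 (mod 6343)
2363 × 3578 = 8454814 ≡ 5938 (mod 6343)
5938 + 5114 = 11052 ≡ 4709 (mod 6343)
4709 + 1219 = 5928
5928 + 606 = 6534 ≡ 191 (mod 6343)

191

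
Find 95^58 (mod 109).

Using repeated squaring:
95^1 ≡ 95 (mod 109)
95^2 ≡ 95^2 = 9025 ≡ 87 (mod 109)
95^4 ≡ 87^2 = 7569 ≡ 48 (mod 109)
95^8 ≡ 48^2 = 2304 ≡ 15 (mod 109)
95^16 ≡ 15^2 = 225 ≡ 7 (mod 109)
95^32 ≡ 7^2 = 49 (mod 109)
95^58 = 95^32 × 95^16 × 95^8 × 95^2 ≡ 49 × 7 × 15 × 87 (mod 109).
Accumulate the product:
49 × 7 = 343 ≡ 16
16 × 15 = 240 ≡ 22
22 × 87 = 1914 ≡ 61

61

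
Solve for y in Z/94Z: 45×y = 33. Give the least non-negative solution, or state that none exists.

7

gcd(45, 94) = 1, so a unique solution mod 94 exists.
45⁻¹ ≡ 23 (mod 94).
y ≡ 23×33 ≡ 7 (mod 94).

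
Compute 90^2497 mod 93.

45

2497 in binary is 100111000001, i.e. 2497 = 2048 + 256 + 128 + 64 + 1.
90^1 ≡ 90 (mod 93)
90^2 ≡ 90^2 = 8100 ≡ 9 (mod 93)
90^4 ≡ 9^2 = 81 (mod 93)
90^8 ≡ 81^2 = 6561 ≡ 51 (mod 93)
90^16 ≡ 51^2 = 2601 ≡ 90 (mod 93)
90^32 ≡ 90^2 = 8100 ≡ 9 (mod 93)
90^64 ≡ 9^2 = 81 (mod 93)
90^128 ≡ 81^2 = 6561 ≡ 51 (mod 93)
90^256 ≡ 51^2 = 2601 ≡ 90 (mod 93)
90^512 ≡ 90^2 = 8100 ≡ 9 (mod 93)
90^1024 ≡ 9^2 = 81 (mod 93)
90^2048 ≡ 81^2 = 6561 ≡ 51 (mod 93)
90^2497 = 90^2048 * 90^256 * 90^128 * 90^64 * 90^1 ≡ 51 * 90 * 51 * 81 * 90 (mod 93).
Accumulate the product:
51 * 90 = 4590 ≡ 33
33 * 51 = 1683 ≡ 9
9 * 81 = 729 ≡ 78
78 * 90 = 7020 ≡ 45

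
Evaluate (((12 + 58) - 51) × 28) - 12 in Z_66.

12 + 58 = 70 ≡ 4 (mod 66)
4 - 51 = -47 ≡ 19 (mod 66)
19 × 28 = 532 ≡ 4 (mod 66)
4 - 12 = -8 ≡ 58 (mod 66)

58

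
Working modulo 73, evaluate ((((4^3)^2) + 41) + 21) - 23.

(4)^3 ≡ 64 (mod 73)
(64)^2 ≡ 8 (mod 73)
8 + 41 = 49
49 + 21 = 70
70 - 23 = 47

47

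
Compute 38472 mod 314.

38472 = 122·314 + 164, so 38472 ≡ 164 (mod 314).

164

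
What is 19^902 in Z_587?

Compute successive squares:
19^1 ≡ 19 (mod 587)
19^2 ≡ 19^2 = 361 (mod 587)
19^4 ≡ 361^2 = 130321 ≡ 7 (mod 587)
19^8 ≡ 7^2 = 49 (mod 587)
19^16 ≡ 49^2 = 2401 ≡ 53 (mod 587)
19^32 ≡ 53^2 = 2809 ≡ 461 (mod 587)
19^64 ≡ 461^2 = 212521 ≡ 27 (mod 587)
19^128 ≡ 27^2 = 729 ≡ 142 (mod 587)
19^256 ≡ 142^2 = 20164 ≡ 206 (mod 587)
19^512 ≡ 206^2 = 42436 ≡ 172 (mod 587)
19^902 = 19^512 × 19^256 × 19^128 × 19^4 × 19^2 ≡ 172 × 206 × 142 × 7 × 361 (mod 587).
Accumulate the product:
172 × 206 = 35432 ≡ 212
212 × 142 = 30104 ≡ 167
167 × 7 = 1169 ≡ 582
582 × 361 = 210102 ≡ 543

543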